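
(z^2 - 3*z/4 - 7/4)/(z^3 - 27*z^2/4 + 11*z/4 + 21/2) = 1/(z - 6)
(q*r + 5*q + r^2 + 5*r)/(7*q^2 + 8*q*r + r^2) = (r + 5)/(7*q + r)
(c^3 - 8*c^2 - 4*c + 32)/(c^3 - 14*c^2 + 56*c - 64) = (c + 2)/(c - 4)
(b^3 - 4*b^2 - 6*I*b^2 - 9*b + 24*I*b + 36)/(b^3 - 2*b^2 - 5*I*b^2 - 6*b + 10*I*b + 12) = (b^2 - b*(4 + 3*I) + 12*I)/(b^2 - 2*b*(1 + I) + 4*I)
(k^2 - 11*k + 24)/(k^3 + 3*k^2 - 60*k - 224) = (k - 3)/(k^2 + 11*k + 28)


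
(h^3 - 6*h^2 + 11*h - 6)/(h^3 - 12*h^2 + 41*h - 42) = (h - 1)/(h - 7)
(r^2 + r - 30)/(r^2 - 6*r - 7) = (-r^2 - r + 30)/(-r^2 + 6*r + 7)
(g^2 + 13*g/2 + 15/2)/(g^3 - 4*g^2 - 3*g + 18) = (2*g^2 + 13*g + 15)/(2*(g^3 - 4*g^2 - 3*g + 18))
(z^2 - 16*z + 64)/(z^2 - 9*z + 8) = (z - 8)/(z - 1)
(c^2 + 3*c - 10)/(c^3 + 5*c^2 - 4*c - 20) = 1/(c + 2)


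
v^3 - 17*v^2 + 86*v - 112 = (v - 8)*(v - 7)*(v - 2)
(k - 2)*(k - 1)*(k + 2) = k^3 - k^2 - 4*k + 4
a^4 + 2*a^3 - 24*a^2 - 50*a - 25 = (a - 5)*(a + 1)^2*(a + 5)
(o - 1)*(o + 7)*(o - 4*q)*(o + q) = o^4 - 3*o^3*q + 6*o^3 - 4*o^2*q^2 - 18*o^2*q - 7*o^2 - 24*o*q^2 + 21*o*q + 28*q^2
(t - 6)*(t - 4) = t^2 - 10*t + 24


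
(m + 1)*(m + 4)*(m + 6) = m^3 + 11*m^2 + 34*m + 24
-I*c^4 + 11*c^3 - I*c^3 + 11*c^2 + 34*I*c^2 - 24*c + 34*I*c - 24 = (c + I)*(c + 4*I)*(c + 6*I)*(-I*c - I)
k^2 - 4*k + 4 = (k - 2)^2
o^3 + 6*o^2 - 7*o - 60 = (o - 3)*(o + 4)*(o + 5)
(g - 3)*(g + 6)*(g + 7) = g^3 + 10*g^2 + 3*g - 126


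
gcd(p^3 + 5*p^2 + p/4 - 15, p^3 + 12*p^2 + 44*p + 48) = p + 4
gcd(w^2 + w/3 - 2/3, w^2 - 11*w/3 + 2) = w - 2/3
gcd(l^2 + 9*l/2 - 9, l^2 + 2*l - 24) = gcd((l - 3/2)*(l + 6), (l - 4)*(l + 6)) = l + 6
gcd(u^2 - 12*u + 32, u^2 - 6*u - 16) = u - 8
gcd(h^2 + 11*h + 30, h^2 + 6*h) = h + 6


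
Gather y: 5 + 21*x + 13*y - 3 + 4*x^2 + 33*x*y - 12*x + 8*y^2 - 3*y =4*x^2 + 9*x + 8*y^2 + y*(33*x + 10) + 2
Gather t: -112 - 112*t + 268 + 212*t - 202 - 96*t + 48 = 4*t + 2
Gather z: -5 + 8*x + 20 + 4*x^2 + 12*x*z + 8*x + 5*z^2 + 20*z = 4*x^2 + 16*x + 5*z^2 + z*(12*x + 20) + 15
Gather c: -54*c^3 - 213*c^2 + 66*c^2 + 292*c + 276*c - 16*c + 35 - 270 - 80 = -54*c^3 - 147*c^2 + 552*c - 315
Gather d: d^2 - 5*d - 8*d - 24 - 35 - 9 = d^2 - 13*d - 68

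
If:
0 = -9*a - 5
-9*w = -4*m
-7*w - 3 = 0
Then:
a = -5/9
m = -27/28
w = -3/7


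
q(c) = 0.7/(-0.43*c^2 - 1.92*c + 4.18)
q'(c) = 0.7*(0.86*c + 1.92)/(-0.43*c^2 - 1.92*c + 4.18)^2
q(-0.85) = 0.13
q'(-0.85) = 0.03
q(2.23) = -0.31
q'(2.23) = 0.54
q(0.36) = 0.20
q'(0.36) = 0.13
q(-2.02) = 0.11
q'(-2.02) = 0.00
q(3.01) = -0.13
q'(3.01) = 0.10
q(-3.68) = 0.13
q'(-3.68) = -0.03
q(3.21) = -0.11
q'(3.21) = 0.08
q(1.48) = 1.77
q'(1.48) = 14.21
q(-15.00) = -0.01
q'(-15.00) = -0.00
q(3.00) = -0.13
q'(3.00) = 0.11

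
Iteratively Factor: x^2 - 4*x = (x)*(x - 4)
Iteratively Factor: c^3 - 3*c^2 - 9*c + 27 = (c + 3)*(c^2 - 6*c + 9) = (c - 3)*(c + 3)*(c - 3)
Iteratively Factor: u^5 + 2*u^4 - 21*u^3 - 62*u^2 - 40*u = (u + 2)*(u^4 - 21*u^2 - 20*u) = (u + 1)*(u + 2)*(u^3 - u^2 - 20*u) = (u - 5)*(u + 1)*(u + 2)*(u^2 + 4*u) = (u - 5)*(u + 1)*(u + 2)*(u + 4)*(u)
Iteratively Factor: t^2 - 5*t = (t - 5)*(t)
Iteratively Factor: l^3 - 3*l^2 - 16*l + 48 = (l - 3)*(l^2 - 16) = (l - 3)*(l + 4)*(l - 4)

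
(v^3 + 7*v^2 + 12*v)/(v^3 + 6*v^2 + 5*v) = (v^2 + 7*v + 12)/(v^2 + 6*v + 5)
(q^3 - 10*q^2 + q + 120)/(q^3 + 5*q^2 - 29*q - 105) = (q - 8)/(q + 7)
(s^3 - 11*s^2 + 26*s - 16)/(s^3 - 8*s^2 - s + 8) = (s - 2)/(s + 1)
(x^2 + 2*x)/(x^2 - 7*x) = (x + 2)/(x - 7)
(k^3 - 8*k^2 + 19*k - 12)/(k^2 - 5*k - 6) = (-k^3 + 8*k^2 - 19*k + 12)/(-k^2 + 5*k + 6)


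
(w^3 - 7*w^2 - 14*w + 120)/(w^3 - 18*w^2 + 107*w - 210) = (w + 4)/(w - 7)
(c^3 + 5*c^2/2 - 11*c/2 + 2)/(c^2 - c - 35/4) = 2*(-2*c^3 - 5*c^2 + 11*c - 4)/(-4*c^2 + 4*c + 35)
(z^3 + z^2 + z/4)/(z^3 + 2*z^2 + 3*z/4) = (2*z + 1)/(2*z + 3)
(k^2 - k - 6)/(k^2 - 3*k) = (k + 2)/k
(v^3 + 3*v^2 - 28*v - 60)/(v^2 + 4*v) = (v^3 + 3*v^2 - 28*v - 60)/(v*(v + 4))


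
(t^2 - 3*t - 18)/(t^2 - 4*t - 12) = (t + 3)/(t + 2)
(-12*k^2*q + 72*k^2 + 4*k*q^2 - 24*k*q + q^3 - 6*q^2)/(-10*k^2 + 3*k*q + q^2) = (6*k*q - 36*k + q^2 - 6*q)/(5*k + q)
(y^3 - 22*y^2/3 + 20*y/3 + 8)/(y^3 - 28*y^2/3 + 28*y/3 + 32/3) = (y - 6)/(y - 8)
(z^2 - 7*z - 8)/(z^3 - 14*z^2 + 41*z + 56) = 1/(z - 7)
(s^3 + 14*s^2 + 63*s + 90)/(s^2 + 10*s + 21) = (s^2 + 11*s + 30)/(s + 7)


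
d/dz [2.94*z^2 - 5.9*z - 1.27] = 5.88*z - 5.9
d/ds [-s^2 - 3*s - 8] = -2*s - 3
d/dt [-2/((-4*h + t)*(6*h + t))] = 2*(2*h + 2*t)/((4*h - t)^2*(6*h + t)^2)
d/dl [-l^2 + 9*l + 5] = 9 - 2*l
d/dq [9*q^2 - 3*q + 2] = 18*q - 3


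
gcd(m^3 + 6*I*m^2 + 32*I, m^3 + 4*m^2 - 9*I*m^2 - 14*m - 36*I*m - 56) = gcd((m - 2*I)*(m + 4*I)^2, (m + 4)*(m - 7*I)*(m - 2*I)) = m - 2*I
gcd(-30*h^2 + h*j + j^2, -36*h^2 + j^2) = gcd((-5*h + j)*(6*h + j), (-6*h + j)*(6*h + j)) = 6*h + j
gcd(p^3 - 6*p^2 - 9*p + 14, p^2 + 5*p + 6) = p + 2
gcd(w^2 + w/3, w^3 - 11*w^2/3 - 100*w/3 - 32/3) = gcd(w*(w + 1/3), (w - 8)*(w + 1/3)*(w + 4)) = w + 1/3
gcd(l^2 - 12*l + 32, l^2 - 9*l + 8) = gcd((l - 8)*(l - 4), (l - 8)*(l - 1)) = l - 8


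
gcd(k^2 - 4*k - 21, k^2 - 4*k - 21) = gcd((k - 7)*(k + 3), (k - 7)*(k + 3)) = k^2 - 4*k - 21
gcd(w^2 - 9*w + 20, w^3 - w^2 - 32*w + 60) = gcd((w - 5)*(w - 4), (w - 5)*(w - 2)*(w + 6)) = w - 5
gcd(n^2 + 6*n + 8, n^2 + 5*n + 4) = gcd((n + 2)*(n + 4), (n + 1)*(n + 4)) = n + 4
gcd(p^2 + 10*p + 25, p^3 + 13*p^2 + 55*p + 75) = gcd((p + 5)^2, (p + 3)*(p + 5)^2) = p^2 + 10*p + 25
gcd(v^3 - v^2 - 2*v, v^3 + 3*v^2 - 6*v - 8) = v^2 - v - 2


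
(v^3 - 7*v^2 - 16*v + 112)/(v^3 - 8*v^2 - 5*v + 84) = (v + 4)/(v + 3)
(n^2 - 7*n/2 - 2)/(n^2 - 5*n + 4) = (n + 1/2)/(n - 1)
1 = 1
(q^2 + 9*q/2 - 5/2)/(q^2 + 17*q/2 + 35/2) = (2*q - 1)/(2*q + 7)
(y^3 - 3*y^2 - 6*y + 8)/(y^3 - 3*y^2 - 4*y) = (y^2 + y - 2)/(y*(y + 1))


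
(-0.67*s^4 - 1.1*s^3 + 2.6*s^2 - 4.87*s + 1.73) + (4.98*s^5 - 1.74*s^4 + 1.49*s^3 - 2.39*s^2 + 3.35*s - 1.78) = 4.98*s^5 - 2.41*s^4 + 0.39*s^3 + 0.21*s^2 - 1.52*s - 0.05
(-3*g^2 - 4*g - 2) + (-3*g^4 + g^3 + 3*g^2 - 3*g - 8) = -3*g^4 + g^3 - 7*g - 10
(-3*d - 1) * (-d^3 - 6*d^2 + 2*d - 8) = 3*d^4 + 19*d^3 + 22*d + 8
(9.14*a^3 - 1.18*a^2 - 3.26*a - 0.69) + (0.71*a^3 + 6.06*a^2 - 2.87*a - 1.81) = 9.85*a^3 + 4.88*a^2 - 6.13*a - 2.5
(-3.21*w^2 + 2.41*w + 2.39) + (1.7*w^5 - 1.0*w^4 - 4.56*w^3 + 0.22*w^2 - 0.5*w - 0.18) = 1.7*w^5 - 1.0*w^4 - 4.56*w^3 - 2.99*w^2 + 1.91*w + 2.21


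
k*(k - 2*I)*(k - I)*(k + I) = k^4 - 2*I*k^3 + k^2 - 2*I*k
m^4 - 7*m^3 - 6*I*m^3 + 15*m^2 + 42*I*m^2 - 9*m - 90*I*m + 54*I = (m - 3)^2*(m - 1)*(m - 6*I)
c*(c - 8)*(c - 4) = c^3 - 12*c^2 + 32*c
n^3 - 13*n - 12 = (n - 4)*(n + 1)*(n + 3)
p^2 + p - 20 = (p - 4)*(p + 5)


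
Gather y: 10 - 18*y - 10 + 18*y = 0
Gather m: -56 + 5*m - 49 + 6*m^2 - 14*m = 6*m^2 - 9*m - 105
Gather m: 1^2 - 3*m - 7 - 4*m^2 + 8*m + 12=-4*m^2 + 5*m + 6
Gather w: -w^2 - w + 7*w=-w^2 + 6*w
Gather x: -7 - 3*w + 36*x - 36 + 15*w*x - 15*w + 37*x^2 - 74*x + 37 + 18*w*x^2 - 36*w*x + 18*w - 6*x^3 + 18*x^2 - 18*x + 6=-6*x^3 + x^2*(18*w + 55) + x*(-21*w - 56)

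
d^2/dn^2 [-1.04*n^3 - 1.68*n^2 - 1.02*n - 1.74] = -6.24*n - 3.36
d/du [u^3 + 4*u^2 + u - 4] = 3*u^2 + 8*u + 1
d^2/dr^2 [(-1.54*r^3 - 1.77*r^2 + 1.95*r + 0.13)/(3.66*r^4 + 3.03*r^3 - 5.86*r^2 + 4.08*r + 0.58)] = (-41.2584479999998*r^9 - 142.261272*r^8 - 2.49245999999994*r^7 + 539.668734*r^6 + 409.589766*r^5 - 164.379816*r^4 - 129.073124*r^3 - 65.9679599999999*r^2 + 16.637988*r - 5.208064)/(49.027896*r^12 + 121.766004*r^11 - 134.688366*r^10 - 198.137097*r^9 + 510.435234*r^8 - 61.9235640000001*r^7 - 511.77745*r^6 + 561.80844*r^5 - 186.177984*r^4 - 12.227436*r^3 + 23.050824*r^2 + 4.117536*r + 0.195112)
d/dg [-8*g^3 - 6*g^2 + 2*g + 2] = -24*g^2 - 12*g + 2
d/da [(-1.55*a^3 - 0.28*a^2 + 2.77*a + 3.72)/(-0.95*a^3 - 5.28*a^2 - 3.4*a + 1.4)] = (8.88178419700125e-16*a^5 + 7.918*a^4 + 15.803*a^3 + 19.6696*a^2 + 38.4992*a + 16.526)/(0.9025*a^6 + 10.032*a^5 + 34.3384*a^4 + 33.244*a^3 - 3.224*a^2 - 9.52*a + 1.96)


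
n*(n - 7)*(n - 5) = n^3 - 12*n^2 + 35*n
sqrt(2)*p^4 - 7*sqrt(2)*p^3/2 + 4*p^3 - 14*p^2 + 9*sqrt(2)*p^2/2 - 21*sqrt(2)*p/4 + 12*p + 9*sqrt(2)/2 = (p - 2)*(p - 3/2)*(p + 3*sqrt(2)/2)*(sqrt(2)*p + 1)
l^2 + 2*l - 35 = (l - 5)*(l + 7)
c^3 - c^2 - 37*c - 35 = (c - 7)*(c + 1)*(c + 5)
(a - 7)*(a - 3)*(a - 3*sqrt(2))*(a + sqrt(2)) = a^4 - 10*a^3 - 2*sqrt(2)*a^3 + 15*a^2 + 20*sqrt(2)*a^2 - 42*sqrt(2)*a + 60*a - 126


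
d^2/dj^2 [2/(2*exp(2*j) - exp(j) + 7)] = 2*((1 - 8*exp(j))*(2*exp(2*j) - exp(j) + 7) + 2*(4*exp(j) - 1)^2*exp(j))*exp(j)/(2*exp(2*j) - exp(j) + 7)^3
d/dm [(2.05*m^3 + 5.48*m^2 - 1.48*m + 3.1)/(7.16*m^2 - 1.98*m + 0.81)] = (14.678*m^4 - 8.11799999999999*m^3 + 4.72789999999999*m^2 - 35.5144*m + 4.9392)/(51.2656*m^4 - 28.3536*m^3 + 15.5196*m^2 - 3.2076*m + 0.6561)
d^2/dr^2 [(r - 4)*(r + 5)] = 2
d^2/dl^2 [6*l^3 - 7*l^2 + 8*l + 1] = 36*l - 14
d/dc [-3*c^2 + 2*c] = 2 - 6*c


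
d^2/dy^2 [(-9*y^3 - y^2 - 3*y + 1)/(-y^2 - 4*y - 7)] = 8*(20*y^3 + 183*y^2 + 312*y - 11)/(y^6 + 12*y^5 + 69*y^4 + 232*y^3 + 483*y^2 + 588*y + 343)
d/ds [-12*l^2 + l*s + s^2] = l + 2*s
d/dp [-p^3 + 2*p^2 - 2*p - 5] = -3*p^2 + 4*p - 2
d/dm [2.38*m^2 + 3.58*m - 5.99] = 4.76*m + 3.58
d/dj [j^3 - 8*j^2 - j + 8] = 3*j^2 - 16*j - 1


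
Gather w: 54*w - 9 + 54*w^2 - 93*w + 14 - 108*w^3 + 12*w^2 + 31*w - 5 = -108*w^3 + 66*w^2 - 8*w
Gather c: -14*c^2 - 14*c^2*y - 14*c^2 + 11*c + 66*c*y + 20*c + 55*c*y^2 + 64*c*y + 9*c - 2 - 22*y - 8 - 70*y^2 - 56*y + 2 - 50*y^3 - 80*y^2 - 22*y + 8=c^2*(-14*y - 28) + c*(55*y^2 + 130*y + 40) - 50*y^3 - 150*y^2 - 100*y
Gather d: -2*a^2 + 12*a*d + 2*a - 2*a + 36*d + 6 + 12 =-2*a^2 + d*(12*a + 36) + 18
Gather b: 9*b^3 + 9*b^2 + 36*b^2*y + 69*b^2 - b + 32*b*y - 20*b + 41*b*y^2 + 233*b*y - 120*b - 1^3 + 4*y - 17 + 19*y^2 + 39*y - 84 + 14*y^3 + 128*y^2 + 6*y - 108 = 9*b^3 + b^2*(36*y + 78) + b*(41*y^2 + 265*y - 141) + 14*y^3 + 147*y^2 + 49*y - 210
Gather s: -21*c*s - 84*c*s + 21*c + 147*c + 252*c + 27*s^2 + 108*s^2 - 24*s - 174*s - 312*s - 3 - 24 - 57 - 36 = 420*c + 135*s^2 + s*(-105*c - 510) - 120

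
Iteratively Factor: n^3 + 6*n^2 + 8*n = (n + 2)*(n^2 + 4*n) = (n + 2)*(n + 4)*(n)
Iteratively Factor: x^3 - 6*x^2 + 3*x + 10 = (x + 1)*(x^2 - 7*x + 10) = (x - 2)*(x + 1)*(x - 5)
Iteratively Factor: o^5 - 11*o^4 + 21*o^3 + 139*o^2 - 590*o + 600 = (o - 5)*(o^4 - 6*o^3 - 9*o^2 + 94*o - 120) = (o - 5)*(o - 3)*(o^3 - 3*o^2 - 18*o + 40) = (o - 5)^2*(o - 3)*(o^2 + 2*o - 8) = (o - 5)^2*(o - 3)*(o + 4)*(o - 2)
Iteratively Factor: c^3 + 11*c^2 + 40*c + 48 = (c + 4)*(c^2 + 7*c + 12) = (c + 4)^2*(c + 3)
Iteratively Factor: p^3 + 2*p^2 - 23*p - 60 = (p + 4)*(p^2 - 2*p - 15) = (p - 5)*(p + 4)*(p + 3)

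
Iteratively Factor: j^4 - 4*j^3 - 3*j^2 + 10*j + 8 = (j - 2)*(j^3 - 2*j^2 - 7*j - 4) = (j - 2)*(j + 1)*(j^2 - 3*j - 4) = (j - 2)*(j + 1)^2*(j - 4)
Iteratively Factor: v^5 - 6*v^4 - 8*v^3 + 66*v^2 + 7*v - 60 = (v - 1)*(v^4 - 5*v^3 - 13*v^2 + 53*v + 60) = (v - 1)*(v + 3)*(v^3 - 8*v^2 + 11*v + 20) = (v - 1)*(v + 1)*(v + 3)*(v^2 - 9*v + 20) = (v - 5)*(v - 1)*(v + 1)*(v + 3)*(v - 4)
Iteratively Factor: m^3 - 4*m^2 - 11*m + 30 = (m - 2)*(m^2 - 2*m - 15) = (m - 5)*(m - 2)*(m + 3)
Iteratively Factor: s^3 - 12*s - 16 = (s - 4)*(s^2 + 4*s + 4) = (s - 4)*(s + 2)*(s + 2)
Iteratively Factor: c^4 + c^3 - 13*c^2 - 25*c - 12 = (c + 3)*(c^3 - 2*c^2 - 7*c - 4) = (c - 4)*(c + 3)*(c^2 + 2*c + 1) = (c - 4)*(c + 1)*(c + 3)*(c + 1)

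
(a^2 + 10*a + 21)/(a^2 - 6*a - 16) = (a^2 + 10*a + 21)/(a^2 - 6*a - 16)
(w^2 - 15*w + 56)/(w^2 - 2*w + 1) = (w^2 - 15*w + 56)/(w^2 - 2*w + 1)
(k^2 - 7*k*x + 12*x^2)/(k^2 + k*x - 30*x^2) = (k^2 - 7*k*x + 12*x^2)/(k^2 + k*x - 30*x^2)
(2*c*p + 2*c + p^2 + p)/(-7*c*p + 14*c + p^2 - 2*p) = (2*c*p + 2*c + p^2 + p)/(-7*c*p + 14*c + p^2 - 2*p)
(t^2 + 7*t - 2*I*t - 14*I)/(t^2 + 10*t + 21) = (t - 2*I)/(t + 3)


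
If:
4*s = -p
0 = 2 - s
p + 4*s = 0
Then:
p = -8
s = 2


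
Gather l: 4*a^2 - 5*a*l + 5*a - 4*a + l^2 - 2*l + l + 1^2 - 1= 4*a^2 + a + l^2 + l*(-5*a - 1)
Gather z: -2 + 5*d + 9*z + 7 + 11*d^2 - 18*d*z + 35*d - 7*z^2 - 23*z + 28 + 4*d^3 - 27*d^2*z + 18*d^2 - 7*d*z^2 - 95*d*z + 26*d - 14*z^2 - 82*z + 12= 4*d^3 + 29*d^2 + 66*d + z^2*(-7*d - 21) + z*(-27*d^2 - 113*d - 96) + 45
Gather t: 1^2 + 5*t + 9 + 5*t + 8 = 10*t + 18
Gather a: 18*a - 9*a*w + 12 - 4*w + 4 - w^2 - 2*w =a*(18 - 9*w) - w^2 - 6*w + 16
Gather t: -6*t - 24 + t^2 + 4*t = t^2 - 2*t - 24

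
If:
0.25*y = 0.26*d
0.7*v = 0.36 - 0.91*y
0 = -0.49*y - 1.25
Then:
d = -2.45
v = 3.83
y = -2.55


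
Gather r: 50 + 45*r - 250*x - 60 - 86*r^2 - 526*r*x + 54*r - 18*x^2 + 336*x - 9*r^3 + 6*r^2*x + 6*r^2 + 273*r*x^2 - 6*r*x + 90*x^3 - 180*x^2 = -9*r^3 + r^2*(6*x - 80) + r*(273*x^2 - 532*x + 99) + 90*x^3 - 198*x^2 + 86*x - 10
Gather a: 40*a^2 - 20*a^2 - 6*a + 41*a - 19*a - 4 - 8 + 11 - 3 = 20*a^2 + 16*a - 4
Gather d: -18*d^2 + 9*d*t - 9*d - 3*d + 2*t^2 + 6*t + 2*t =-18*d^2 + d*(9*t - 12) + 2*t^2 + 8*t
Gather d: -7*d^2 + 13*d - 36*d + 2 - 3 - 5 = -7*d^2 - 23*d - 6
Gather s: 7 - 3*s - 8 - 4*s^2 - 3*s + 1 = -4*s^2 - 6*s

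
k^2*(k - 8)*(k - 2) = k^4 - 10*k^3 + 16*k^2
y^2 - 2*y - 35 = (y - 7)*(y + 5)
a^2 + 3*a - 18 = (a - 3)*(a + 6)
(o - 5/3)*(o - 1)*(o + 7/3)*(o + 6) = o^4 + 17*o^3/3 - 59*o^2/9 - 211*o/9 + 70/3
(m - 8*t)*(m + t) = m^2 - 7*m*t - 8*t^2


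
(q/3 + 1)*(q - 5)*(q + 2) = q^3/3 - 19*q/3 - 10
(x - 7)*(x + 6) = x^2 - x - 42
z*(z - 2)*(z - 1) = z^3 - 3*z^2 + 2*z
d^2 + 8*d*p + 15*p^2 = (d + 3*p)*(d + 5*p)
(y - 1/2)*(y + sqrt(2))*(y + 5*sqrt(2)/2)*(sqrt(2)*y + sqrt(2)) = sqrt(2)*y^4 + sqrt(2)*y^3/2 + 7*y^3 + 7*y^2/2 + 9*sqrt(2)*y^2/2 - 7*y/2 + 5*sqrt(2)*y/2 - 5*sqrt(2)/2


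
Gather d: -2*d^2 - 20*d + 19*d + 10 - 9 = -2*d^2 - d + 1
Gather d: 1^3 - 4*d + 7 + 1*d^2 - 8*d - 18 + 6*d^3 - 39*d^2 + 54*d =6*d^3 - 38*d^2 + 42*d - 10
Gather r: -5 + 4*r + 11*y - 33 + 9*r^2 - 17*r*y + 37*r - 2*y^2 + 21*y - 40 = 9*r^2 + r*(41 - 17*y) - 2*y^2 + 32*y - 78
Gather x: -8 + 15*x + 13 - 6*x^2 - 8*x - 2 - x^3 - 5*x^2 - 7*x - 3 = -x^3 - 11*x^2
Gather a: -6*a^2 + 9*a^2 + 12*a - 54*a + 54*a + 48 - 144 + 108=3*a^2 + 12*a + 12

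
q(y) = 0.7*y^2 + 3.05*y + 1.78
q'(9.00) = 15.65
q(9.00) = 85.93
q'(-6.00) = -5.35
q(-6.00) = 8.68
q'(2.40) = 6.41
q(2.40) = 13.13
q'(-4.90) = -3.81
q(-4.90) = 3.64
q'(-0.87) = 1.83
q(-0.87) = -0.34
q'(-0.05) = 2.98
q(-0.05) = 1.63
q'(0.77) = 4.13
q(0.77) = 4.54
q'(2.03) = 5.89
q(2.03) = 10.86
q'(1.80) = 5.57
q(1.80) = 9.54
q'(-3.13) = -1.33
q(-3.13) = -0.91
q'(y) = 1.4*y + 3.05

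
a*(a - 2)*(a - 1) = a^3 - 3*a^2 + 2*a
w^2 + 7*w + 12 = (w + 3)*(w + 4)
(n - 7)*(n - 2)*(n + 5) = n^3 - 4*n^2 - 31*n + 70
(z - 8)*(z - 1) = z^2 - 9*z + 8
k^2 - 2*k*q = k*(k - 2*q)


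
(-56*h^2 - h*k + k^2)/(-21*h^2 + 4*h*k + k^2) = (8*h - k)/(3*h - k)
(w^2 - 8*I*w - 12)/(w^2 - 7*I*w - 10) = (w - 6*I)/(w - 5*I)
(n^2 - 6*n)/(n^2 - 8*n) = (n - 6)/(n - 8)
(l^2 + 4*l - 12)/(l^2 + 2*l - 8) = (l + 6)/(l + 4)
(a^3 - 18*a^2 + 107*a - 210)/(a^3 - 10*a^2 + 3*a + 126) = (a - 5)/(a + 3)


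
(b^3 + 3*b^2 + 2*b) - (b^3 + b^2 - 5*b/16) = 2*b^2 + 37*b/16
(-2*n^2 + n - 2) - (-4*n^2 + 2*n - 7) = 2*n^2 - n + 5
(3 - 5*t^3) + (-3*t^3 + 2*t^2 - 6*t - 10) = -8*t^3 + 2*t^2 - 6*t - 7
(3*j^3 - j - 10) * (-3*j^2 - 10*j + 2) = -9*j^5 - 30*j^4 + 9*j^3 + 40*j^2 + 98*j - 20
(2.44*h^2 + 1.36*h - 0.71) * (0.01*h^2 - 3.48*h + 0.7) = 0.0244*h^4 - 8.4776*h^3 - 3.0319*h^2 + 3.4228*h - 0.497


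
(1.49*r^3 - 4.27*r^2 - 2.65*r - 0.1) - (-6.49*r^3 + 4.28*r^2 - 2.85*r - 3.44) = 7.98*r^3 - 8.55*r^2 + 0.2*r + 3.34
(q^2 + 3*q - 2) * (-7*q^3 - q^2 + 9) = -7*q^5 - 22*q^4 + 11*q^3 + 11*q^2 + 27*q - 18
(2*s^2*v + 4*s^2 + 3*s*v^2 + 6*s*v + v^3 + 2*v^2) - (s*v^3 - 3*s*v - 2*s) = 2*s^2*v + 4*s^2 - s*v^3 + 3*s*v^2 + 9*s*v + 2*s + v^3 + 2*v^2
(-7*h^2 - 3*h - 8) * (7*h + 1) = -49*h^3 - 28*h^2 - 59*h - 8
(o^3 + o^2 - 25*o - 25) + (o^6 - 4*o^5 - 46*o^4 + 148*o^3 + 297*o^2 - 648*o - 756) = o^6 - 4*o^5 - 46*o^4 + 149*o^3 + 298*o^2 - 673*o - 781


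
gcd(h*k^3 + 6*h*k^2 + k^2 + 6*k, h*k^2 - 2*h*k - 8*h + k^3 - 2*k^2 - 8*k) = 1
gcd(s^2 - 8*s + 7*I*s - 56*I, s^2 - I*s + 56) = s + 7*I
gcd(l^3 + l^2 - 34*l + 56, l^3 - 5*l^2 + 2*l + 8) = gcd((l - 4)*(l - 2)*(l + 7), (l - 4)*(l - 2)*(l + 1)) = l^2 - 6*l + 8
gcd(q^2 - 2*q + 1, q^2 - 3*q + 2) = q - 1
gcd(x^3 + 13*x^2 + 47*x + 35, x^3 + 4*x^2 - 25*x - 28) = x^2 + 8*x + 7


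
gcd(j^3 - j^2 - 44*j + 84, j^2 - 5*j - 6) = j - 6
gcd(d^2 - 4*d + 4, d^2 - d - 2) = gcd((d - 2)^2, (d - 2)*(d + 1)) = d - 2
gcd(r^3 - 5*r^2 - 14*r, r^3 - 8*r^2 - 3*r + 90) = 1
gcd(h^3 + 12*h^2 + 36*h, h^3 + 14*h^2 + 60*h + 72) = h^2 + 12*h + 36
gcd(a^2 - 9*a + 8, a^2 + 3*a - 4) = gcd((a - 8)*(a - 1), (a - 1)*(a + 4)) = a - 1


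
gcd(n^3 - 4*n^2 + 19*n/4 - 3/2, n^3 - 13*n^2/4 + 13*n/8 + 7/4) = n - 2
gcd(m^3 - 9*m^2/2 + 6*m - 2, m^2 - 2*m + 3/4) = m - 1/2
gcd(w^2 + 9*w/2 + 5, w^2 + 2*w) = w + 2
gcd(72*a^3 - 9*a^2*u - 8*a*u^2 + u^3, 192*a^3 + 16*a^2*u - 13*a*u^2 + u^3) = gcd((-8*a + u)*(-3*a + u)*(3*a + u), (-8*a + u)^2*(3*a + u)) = -24*a^2 - 5*a*u + u^2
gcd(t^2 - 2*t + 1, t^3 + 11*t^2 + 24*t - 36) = t - 1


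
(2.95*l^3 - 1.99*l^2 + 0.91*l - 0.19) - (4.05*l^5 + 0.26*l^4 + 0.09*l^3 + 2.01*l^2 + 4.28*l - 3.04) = -4.05*l^5 - 0.26*l^4 + 2.86*l^3 - 4.0*l^2 - 3.37*l + 2.85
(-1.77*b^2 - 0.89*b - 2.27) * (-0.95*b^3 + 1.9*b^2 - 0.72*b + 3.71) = 1.6815*b^5 - 2.5175*b^4 + 1.7399*b^3 - 10.2389*b^2 - 1.6675*b - 8.4217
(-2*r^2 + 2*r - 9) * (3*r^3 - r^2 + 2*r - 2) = -6*r^5 + 8*r^4 - 33*r^3 + 17*r^2 - 22*r + 18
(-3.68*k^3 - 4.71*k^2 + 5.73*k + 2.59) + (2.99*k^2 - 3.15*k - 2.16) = -3.68*k^3 - 1.72*k^2 + 2.58*k + 0.43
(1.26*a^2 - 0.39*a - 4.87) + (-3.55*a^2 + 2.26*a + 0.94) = -2.29*a^2 + 1.87*a - 3.93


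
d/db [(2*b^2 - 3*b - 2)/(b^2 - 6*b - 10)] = 9*(-b^2 - 4*b + 2)/(b^4 - 12*b^3 + 16*b^2 + 120*b + 100)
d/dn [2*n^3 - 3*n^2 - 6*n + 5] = 6*n^2 - 6*n - 6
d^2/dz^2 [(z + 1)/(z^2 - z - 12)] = 2*(-3*z*(-z^2 + z + 12) - (z + 1)*(2*z - 1)^2)/(-z^2 + z + 12)^3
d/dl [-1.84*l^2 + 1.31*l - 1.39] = 1.31 - 3.68*l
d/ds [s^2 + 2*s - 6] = 2*s + 2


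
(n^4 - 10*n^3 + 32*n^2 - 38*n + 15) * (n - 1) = n^5 - 11*n^4 + 42*n^3 - 70*n^2 + 53*n - 15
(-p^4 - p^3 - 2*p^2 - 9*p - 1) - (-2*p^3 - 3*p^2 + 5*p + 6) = -p^4 + p^3 + p^2 - 14*p - 7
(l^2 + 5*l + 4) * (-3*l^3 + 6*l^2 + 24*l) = -3*l^5 - 9*l^4 + 42*l^3 + 144*l^2 + 96*l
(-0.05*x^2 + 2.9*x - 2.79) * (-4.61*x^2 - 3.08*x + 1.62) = 0.2305*x^4 - 13.215*x^3 + 3.8489*x^2 + 13.2912*x - 4.5198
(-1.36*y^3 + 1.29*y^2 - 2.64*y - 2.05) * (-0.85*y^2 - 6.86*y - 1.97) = 1.156*y^5 + 8.2331*y^4 - 3.9262*y^3 + 17.3116*y^2 + 19.2638*y + 4.0385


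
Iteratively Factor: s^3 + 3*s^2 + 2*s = (s + 1)*(s^2 + 2*s) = s*(s + 1)*(s + 2)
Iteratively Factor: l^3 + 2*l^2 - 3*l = (l + 3)*(l^2 - l) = (l - 1)*(l + 3)*(l)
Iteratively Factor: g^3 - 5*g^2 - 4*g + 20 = (g + 2)*(g^2 - 7*g + 10) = (g - 2)*(g + 2)*(g - 5)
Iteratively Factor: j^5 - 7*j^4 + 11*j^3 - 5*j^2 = (j - 1)*(j^4 - 6*j^3 + 5*j^2) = (j - 5)*(j - 1)*(j^3 - j^2) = j*(j - 5)*(j - 1)*(j^2 - j) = j*(j - 5)*(j - 1)^2*(j)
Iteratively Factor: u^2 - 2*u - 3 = (u - 3)*(u + 1)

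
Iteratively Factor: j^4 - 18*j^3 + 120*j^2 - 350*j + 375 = (j - 5)*(j^3 - 13*j^2 + 55*j - 75) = (j - 5)*(j - 3)*(j^2 - 10*j + 25) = (j - 5)^2*(j - 3)*(j - 5)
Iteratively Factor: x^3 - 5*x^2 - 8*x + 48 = (x + 3)*(x^2 - 8*x + 16) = (x - 4)*(x + 3)*(x - 4)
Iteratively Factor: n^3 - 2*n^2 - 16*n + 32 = (n + 4)*(n^2 - 6*n + 8) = (n - 2)*(n + 4)*(n - 4)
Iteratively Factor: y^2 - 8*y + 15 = (y - 5)*(y - 3)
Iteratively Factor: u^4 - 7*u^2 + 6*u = (u - 2)*(u^3 + 2*u^2 - 3*u) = u*(u - 2)*(u^2 + 2*u - 3) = u*(u - 2)*(u + 3)*(u - 1)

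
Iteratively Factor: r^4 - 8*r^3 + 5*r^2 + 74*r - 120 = (r - 4)*(r^3 - 4*r^2 - 11*r + 30) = (r - 5)*(r - 4)*(r^2 + r - 6) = (r - 5)*(r - 4)*(r - 2)*(r + 3)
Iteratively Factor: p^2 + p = (p + 1)*(p)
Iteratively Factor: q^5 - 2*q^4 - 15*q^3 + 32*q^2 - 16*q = (q)*(q^4 - 2*q^3 - 15*q^2 + 32*q - 16) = q*(q - 1)*(q^3 - q^2 - 16*q + 16) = q*(q - 4)*(q - 1)*(q^2 + 3*q - 4) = q*(q - 4)*(q - 1)^2*(q + 4)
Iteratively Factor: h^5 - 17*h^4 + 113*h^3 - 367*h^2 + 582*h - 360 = (h - 3)*(h^4 - 14*h^3 + 71*h^2 - 154*h + 120) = (h - 4)*(h - 3)*(h^3 - 10*h^2 + 31*h - 30) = (h - 4)*(h - 3)^2*(h^2 - 7*h + 10) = (h - 5)*(h - 4)*(h - 3)^2*(h - 2)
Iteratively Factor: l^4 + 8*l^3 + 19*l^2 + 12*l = (l + 1)*(l^3 + 7*l^2 + 12*l) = (l + 1)*(l + 4)*(l^2 + 3*l) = (l + 1)*(l + 3)*(l + 4)*(l)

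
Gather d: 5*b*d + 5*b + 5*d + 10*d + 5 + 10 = 5*b + d*(5*b + 15) + 15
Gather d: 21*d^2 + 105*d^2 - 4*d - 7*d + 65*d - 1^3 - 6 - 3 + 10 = 126*d^2 + 54*d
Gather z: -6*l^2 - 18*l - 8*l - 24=-6*l^2 - 26*l - 24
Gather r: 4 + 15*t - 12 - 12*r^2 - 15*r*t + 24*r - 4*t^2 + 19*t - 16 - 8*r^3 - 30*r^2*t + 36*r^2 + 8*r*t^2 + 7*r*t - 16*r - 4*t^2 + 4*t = -8*r^3 + r^2*(24 - 30*t) + r*(8*t^2 - 8*t + 8) - 8*t^2 + 38*t - 24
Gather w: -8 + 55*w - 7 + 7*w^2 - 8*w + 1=7*w^2 + 47*w - 14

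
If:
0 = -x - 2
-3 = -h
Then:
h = 3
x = -2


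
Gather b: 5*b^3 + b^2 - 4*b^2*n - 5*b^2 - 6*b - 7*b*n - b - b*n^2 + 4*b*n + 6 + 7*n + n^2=5*b^3 + b^2*(-4*n - 4) + b*(-n^2 - 3*n - 7) + n^2 + 7*n + 6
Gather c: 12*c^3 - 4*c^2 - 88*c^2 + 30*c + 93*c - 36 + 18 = 12*c^3 - 92*c^2 + 123*c - 18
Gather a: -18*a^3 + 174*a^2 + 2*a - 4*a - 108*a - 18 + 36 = -18*a^3 + 174*a^2 - 110*a + 18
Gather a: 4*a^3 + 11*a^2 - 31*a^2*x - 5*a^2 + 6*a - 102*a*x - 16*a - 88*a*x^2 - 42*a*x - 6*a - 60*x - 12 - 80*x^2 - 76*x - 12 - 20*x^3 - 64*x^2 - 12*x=4*a^3 + a^2*(6 - 31*x) + a*(-88*x^2 - 144*x - 16) - 20*x^3 - 144*x^2 - 148*x - 24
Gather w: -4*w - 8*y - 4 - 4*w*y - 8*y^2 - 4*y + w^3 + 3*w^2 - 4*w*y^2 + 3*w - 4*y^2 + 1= w^3 + 3*w^2 + w*(-4*y^2 - 4*y - 1) - 12*y^2 - 12*y - 3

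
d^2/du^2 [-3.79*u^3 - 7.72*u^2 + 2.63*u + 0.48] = -22.74*u - 15.44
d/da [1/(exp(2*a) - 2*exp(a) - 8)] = 2*(1 - exp(a))*exp(a)/(-exp(2*a) + 2*exp(a) + 8)^2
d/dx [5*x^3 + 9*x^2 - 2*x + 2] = 15*x^2 + 18*x - 2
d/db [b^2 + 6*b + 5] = 2*b + 6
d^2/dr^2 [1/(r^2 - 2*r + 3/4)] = 32*(-4*r^2 + 8*r + 16*(r - 1)^2 - 3)/(4*r^2 - 8*r + 3)^3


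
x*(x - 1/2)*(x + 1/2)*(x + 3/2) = x^4 + 3*x^3/2 - x^2/4 - 3*x/8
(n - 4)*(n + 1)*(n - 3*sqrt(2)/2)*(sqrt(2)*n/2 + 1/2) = sqrt(2)*n^4/2 - 3*sqrt(2)*n^3/2 - n^3 - 11*sqrt(2)*n^2/4 + 3*n^2 + 9*sqrt(2)*n/4 + 4*n + 3*sqrt(2)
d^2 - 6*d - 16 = (d - 8)*(d + 2)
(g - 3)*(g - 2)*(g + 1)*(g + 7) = g^4 + 3*g^3 - 27*g^2 + 13*g + 42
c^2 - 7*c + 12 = (c - 4)*(c - 3)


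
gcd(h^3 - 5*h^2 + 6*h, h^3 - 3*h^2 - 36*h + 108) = h - 3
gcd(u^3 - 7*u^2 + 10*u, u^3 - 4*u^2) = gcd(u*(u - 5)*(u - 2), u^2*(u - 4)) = u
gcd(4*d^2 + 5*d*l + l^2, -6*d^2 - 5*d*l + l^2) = d + l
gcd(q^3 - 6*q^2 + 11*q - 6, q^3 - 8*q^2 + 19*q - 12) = q^2 - 4*q + 3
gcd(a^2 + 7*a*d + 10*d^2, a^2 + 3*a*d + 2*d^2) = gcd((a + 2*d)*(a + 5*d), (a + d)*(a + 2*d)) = a + 2*d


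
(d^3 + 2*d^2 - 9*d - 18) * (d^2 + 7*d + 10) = d^5 + 9*d^4 + 15*d^3 - 61*d^2 - 216*d - 180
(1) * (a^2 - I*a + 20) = a^2 - I*a + 20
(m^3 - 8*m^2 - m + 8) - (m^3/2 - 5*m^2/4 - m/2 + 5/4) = m^3/2 - 27*m^2/4 - m/2 + 27/4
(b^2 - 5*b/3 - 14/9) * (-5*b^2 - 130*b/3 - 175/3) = -5*b^4 - 35*b^3 + 65*b^2/3 + 4445*b/27 + 2450/27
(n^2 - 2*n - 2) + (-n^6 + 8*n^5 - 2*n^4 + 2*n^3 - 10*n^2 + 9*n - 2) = -n^6 + 8*n^5 - 2*n^4 + 2*n^3 - 9*n^2 + 7*n - 4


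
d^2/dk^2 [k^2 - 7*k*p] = 2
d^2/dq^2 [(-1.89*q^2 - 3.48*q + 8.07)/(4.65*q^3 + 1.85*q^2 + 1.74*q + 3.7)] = (-81.73305*q^6 - 451.4778*q^5 + 2006.05464*q^4 + 1610.65968*q^3 + 1353.58677*q^2 - 534.27852*q - 68.552556)/(100.544625*q^9 + 120.004875*q^8 + 160.613325*q^7 + 336.151475*q^6 + 251.07597*q^5 + 234.41313*q^4 + 267.705324*q^3 + 109.58586*q^2 + 71.4618*q + 50.653)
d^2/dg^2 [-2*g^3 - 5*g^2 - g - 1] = -12*g - 10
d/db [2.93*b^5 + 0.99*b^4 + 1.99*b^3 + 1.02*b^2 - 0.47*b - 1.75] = 14.65*b^4 + 3.96*b^3 + 5.97*b^2 + 2.04*b - 0.47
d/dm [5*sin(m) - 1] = 5*cos(m)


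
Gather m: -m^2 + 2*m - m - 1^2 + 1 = -m^2 + m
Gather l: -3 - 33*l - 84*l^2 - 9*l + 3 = -84*l^2 - 42*l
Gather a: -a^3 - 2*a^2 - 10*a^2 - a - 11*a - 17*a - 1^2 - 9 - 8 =-a^3 - 12*a^2 - 29*a - 18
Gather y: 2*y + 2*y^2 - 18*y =2*y^2 - 16*y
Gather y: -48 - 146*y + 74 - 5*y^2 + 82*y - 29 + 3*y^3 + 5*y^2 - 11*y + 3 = 3*y^3 - 75*y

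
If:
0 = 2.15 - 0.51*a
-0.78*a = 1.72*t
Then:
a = 4.22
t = -1.91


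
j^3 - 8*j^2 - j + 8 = (j - 8)*(j - 1)*(j + 1)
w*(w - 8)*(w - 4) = w^3 - 12*w^2 + 32*w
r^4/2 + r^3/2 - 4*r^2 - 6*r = r*(r/2 + 1)*(r - 3)*(r + 2)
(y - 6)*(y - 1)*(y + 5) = y^3 - 2*y^2 - 29*y + 30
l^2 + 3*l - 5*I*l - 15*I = (l + 3)*(l - 5*I)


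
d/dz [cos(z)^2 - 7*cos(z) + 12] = (7 - 2*cos(z))*sin(z)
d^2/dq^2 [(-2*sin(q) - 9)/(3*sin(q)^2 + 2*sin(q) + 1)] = 2*(9*sin(q)^5 + 156*sin(q)^4 + 45*sin(q)^3 - 281*sin(q)^2 - 152*sin(q) - 5)/(3*sin(q)^2 + 2*sin(q) + 1)^3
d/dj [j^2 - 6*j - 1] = 2*j - 6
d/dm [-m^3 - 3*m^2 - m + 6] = -3*m^2 - 6*m - 1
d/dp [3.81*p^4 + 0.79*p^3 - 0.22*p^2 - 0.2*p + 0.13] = 15.24*p^3 + 2.37*p^2 - 0.44*p - 0.2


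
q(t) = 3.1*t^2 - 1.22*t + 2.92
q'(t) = 6.2*t - 1.22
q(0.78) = 3.85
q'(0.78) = 3.62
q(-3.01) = 34.68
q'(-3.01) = -19.88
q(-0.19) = 3.26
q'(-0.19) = -2.40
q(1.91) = 11.90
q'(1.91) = 10.62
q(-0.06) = 3.00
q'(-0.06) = -1.59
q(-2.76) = 29.90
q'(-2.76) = -18.33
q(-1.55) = 12.26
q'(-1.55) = -10.83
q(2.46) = 18.68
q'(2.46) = 14.03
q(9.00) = 243.04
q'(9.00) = 54.58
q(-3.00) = 34.48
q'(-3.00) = -19.82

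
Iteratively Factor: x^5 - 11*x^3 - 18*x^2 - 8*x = (x)*(x^4 - 11*x^2 - 18*x - 8) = x*(x + 1)*(x^3 - x^2 - 10*x - 8) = x*(x + 1)*(x + 2)*(x^2 - 3*x - 4) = x*(x + 1)^2*(x + 2)*(x - 4)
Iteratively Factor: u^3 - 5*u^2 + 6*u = (u - 2)*(u^2 - 3*u) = u*(u - 2)*(u - 3)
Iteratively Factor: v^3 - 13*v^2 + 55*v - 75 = (v - 3)*(v^2 - 10*v + 25) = (v - 5)*(v - 3)*(v - 5)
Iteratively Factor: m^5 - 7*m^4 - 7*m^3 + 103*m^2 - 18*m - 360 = (m - 4)*(m^4 - 3*m^3 - 19*m^2 + 27*m + 90) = (m - 4)*(m + 3)*(m^3 - 6*m^2 - m + 30) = (m - 4)*(m + 2)*(m + 3)*(m^2 - 8*m + 15) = (m - 5)*(m - 4)*(m + 2)*(m + 3)*(m - 3)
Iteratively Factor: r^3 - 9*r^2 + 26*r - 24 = (r - 4)*(r^2 - 5*r + 6) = (r - 4)*(r - 2)*(r - 3)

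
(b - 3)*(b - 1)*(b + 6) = b^3 + 2*b^2 - 21*b + 18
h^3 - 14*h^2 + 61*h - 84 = (h - 7)*(h - 4)*(h - 3)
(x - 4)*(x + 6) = x^2 + 2*x - 24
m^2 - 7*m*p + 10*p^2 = (m - 5*p)*(m - 2*p)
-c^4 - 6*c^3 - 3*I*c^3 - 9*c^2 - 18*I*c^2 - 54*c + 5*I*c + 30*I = (c + 6)*(c + 5*I)*(I*c + 1)^2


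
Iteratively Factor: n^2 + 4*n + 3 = (n + 1)*(n + 3)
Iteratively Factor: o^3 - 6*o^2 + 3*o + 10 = (o + 1)*(o^2 - 7*o + 10) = (o - 5)*(o + 1)*(o - 2)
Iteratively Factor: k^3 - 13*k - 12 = (k - 4)*(k^2 + 4*k + 3) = (k - 4)*(k + 3)*(k + 1)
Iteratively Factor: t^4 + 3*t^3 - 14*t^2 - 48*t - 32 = (t + 2)*(t^3 + t^2 - 16*t - 16) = (t + 1)*(t + 2)*(t^2 - 16) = (t - 4)*(t + 1)*(t + 2)*(t + 4)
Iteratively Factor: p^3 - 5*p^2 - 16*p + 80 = (p + 4)*(p^2 - 9*p + 20) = (p - 4)*(p + 4)*(p - 5)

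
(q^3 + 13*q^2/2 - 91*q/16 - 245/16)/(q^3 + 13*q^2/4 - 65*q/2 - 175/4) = (q - 7/4)/(q - 5)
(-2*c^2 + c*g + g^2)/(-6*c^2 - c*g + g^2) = (c - g)/(3*c - g)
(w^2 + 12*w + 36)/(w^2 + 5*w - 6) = (w + 6)/(w - 1)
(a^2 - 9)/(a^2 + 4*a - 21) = (a + 3)/(a + 7)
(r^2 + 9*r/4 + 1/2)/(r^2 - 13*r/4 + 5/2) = (4*r^2 + 9*r + 2)/(4*r^2 - 13*r + 10)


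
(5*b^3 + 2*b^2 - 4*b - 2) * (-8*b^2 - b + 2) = -40*b^5 - 21*b^4 + 40*b^3 + 24*b^2 - 6*b - 4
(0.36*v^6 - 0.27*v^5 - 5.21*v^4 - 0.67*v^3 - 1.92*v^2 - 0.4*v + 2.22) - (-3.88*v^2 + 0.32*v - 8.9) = 0.36*v^6 - 0.27*v^5 - 5.21*v^4 - 0.67*v^3 + 1.96*v^2 - 0.72*v + 11.12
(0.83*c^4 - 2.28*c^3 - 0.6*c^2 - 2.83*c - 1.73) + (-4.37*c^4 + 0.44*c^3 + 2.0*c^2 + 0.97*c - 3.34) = -3.54*c^4 - 1.84*c^3 + 1.4*c^2 - 1.86*c - 5.07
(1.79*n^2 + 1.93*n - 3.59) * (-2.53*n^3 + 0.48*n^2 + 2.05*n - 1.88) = -4.5287*n^5 - 4.0237*n^4 + 13.6786*n^3 - 1.1319*n^2 - 10.9879*n + 6.7492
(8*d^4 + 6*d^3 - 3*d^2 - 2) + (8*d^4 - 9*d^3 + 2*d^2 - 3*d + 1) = 16*d^4 - 3*d^3 - d^2 - 3*d - 1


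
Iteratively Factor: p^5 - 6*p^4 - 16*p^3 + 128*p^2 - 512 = (p - 4)*(p^4 - 2*p^3 - 24*p^2 + 32*p + 128) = (p - 4)*(p + 4)*(p^3 - 6*p^2 + 32) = (p - 4)^2*(p + 4)*(p^2 - 2*p - 8) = (p - 4)^3*(p + 4)*(p + 2)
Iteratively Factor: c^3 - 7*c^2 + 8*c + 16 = (c + 1)*(c^2 - 8*c + 16) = (c - 4)*(c + 1)*(c - 4)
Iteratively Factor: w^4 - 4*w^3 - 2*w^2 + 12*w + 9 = (w - 3)*(w^3 - w^2 - 5*w - 3) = (w - 3)*(w + 1)*(w^2 - 2*w - 3) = (w - 3)^2*(w + 1)*(w + 1)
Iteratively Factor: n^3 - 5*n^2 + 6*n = (n - 3)*(n^2 - 2*n) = n*(n - 3)*(n - 2)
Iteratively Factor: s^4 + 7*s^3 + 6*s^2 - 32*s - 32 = (s + 1)*(s^3 + 6*s^2 - 32) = (s + 1)*(s + 4)*(s^2 + 2*s - 8) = (s + 1)*(s + 4)^2*(s - 2)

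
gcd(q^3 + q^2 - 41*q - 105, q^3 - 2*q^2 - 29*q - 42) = q^2 - 4*q - 21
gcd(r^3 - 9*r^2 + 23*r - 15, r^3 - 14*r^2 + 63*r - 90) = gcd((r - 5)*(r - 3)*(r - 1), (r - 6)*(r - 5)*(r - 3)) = r^2 - 8*r + 15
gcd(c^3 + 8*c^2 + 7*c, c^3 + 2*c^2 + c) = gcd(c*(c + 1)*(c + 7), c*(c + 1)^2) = c^2 + c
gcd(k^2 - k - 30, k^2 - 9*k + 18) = k - 6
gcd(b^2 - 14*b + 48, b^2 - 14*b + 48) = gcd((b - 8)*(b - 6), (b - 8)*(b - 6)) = b^2 - 14*b + 48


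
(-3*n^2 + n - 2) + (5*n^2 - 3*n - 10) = 2*n^2 - 2*n - 12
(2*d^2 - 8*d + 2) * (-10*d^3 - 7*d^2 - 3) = -20*d^5 + 66*d^4 + 36*d^3 - 20*d^2 + 24*d - 6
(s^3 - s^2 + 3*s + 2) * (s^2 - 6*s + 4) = s^5 - 7*s^4 + 13*s^3 - 20*s^2 + 8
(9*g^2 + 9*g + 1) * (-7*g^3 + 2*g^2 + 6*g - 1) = -63*g^5 - 45*g^4 + 65*g^3 + 47*g^2 - 3*g - 1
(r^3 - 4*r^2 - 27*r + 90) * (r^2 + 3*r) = r^5 - r^4 - 39*r^3 + 9*r^2 + 270*r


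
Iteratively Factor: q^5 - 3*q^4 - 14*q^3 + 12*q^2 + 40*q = (q + 2)*(q^4 - 5*q^3 - 4*q^2 + 20*q) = (q - 5)*(q + 2)*(q^3 - 4*q) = q*(q - 5)*(q + 2)*(q^2 - 4) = q*(q - 5)*(q + 2)^2*(q - 2)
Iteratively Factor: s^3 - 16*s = (s - 4)*(s^2 + 4*s) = (s - 4)*(s + 4)*(s)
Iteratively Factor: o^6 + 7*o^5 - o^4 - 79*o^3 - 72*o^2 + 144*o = (o - 3)*(o^5 + 10*o^4 + 29*o^3 + 8*o^2 - 48*o) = (o - 3)*(o - 1)*(o^4 + 11*o^3 + 40*o^2 + 48*o) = (o - 3)*(o - 1)*(o + 3)*(o^3 + 8*o^2 + 16*o) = (o - 3)*(o - 1)*(o + 3)*(o + 4)*(o^2 + 4*o) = o*(o - 3)*(o - 1)*(o + 3)*(o + 4)*(o + 4)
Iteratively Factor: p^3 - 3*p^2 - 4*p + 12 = (p - 3)*(p^2 - 4) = (p - 3)*(p + 2)*(p - 2)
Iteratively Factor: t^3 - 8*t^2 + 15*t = (t - 3)*(t^2 - 5*t) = t*(t - 3)*(t - 5)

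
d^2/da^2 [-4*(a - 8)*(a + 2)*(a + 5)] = 8 - 24*a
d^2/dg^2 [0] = 0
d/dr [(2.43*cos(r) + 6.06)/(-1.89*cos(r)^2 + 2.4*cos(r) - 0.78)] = (-4.5927*cos(r)^2 - 22.9068*cos(r) + 16.4394)*sin(r)/(3.5721*cos(r)^4 - 9.072*cos(r)^3 + 8.7084*cos(r)^2 - 3.744*cos(r) + 0.6084)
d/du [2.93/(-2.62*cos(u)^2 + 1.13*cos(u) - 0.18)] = (3.3109 - 15.3532*cos(u))*sin(u)/(2.62*cos(u)^2 - 1.13*cos(u) + 0.18)^2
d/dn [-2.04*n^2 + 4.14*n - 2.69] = 4.14 - 4.08*n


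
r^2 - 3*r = r*(r - 3)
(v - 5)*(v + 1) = v^2 - 4*v - 5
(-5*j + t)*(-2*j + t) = 10*j^2 - 7*j*t + t^2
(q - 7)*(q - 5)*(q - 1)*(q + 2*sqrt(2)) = q^4 - 13*q^3 + 2*sqrt(2)*q^3 - 26*sqrt(2)*q^2 + 47*q^2 - 35*q + 94*sqrt(2)*q - 70*sqrt(2)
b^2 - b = b*(b - 1)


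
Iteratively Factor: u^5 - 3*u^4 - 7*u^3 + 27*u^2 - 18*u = (u + 3)*(u^4 - 6*u^3 + 11*u^2 - 6*u) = (u - 2)*(u + 3)*(u^3 - 4*u^2 + 3*u) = u*(u - 2)*(u + 3)*(u^2 - 4*u + 3) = u*(u - 2)*(u - 1)*(u + 3)*(u - 3)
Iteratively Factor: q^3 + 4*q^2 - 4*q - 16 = (q + 4)*(q^2 - 4) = (q + 2)*(q + 4)*(q - 2)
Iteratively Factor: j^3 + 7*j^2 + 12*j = (j + 4)*(j^2 + 3*j) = j*(j + 4)*(j + 3)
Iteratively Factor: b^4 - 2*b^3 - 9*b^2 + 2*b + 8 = (b + 1)*(b^3 - 3*b^2 - 6*b + 8) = (b - 4)*(b + 1)*(b^2 + b - 2) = (b - 4)*(b - 1)*(b + 1)*(b + 2)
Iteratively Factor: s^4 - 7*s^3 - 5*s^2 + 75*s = (s - 5)*(s^3 - 2*s^2 - 15*s) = s*(s - 5)*(s^2 - 2*s - 15) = s*(s - 5)*(s + 3)*(s - 5)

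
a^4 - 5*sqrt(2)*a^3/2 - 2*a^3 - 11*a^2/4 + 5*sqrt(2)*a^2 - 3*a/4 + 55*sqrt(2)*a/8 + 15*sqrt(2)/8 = (a - 3)*(a + 1/2)^2*(a - 5*sqrt(2)/2)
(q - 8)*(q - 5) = q^2 - 13*q + 40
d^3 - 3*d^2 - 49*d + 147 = (d - 7)*(d - 3)*(d + 7)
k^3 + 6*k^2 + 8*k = k*(k + 2)*(k + 4)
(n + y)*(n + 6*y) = n^2 + 7*n*y + 6*y^2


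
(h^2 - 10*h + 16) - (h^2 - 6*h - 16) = 32 - 4*h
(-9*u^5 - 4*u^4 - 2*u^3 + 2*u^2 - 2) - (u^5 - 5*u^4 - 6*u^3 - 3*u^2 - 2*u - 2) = -10*u^5 + u^4 + 4*u^3 + 5*u^2 + 2*u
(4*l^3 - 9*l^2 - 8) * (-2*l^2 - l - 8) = -8*l^5 + 14*l^4 - 23*l^3 + 88*l^2 + 8*l + 64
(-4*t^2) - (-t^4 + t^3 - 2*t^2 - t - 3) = t^4 - t^3 - 2*t^2 + t + 3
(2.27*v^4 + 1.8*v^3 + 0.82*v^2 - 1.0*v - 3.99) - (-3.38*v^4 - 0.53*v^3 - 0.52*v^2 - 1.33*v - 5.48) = 5.65*v^4 + 2.33*v^3 + 1.34*v^2 + 0.33*v + 1.49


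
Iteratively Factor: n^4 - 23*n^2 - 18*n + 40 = (n - 5)*(n^3 + 5*n^2 + 2*n - 8) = (n - 5)*(n + 4)*(n^2 + n - 2) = (n - 5)*(n + 2)*(n + 4)*(n - 1)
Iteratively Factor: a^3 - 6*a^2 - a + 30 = (a - 5)*(a^2 - a - 6) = (a - 5)*(a + 2)*(a - 3)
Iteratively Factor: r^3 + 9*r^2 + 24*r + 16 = (r + 1)*(r^2 + 8*r + 16) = (r + 1)*(r + 4)*(r + 4)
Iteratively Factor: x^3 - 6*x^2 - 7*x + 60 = (x + 3)*(x^2 - 9*x + 20) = (x - 5)*(x + 3)*(x - 4)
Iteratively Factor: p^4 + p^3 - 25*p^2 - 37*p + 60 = (p - 1)*(p^3 + 2*p^2 - 23*p - 60) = (p - 1)*(p + 3)*(p^2 - p - 20) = (p - 5)*(p - 1)*(p + 3)*(p + 4)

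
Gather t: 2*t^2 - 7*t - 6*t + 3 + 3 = 2*t^2 - 13*t + 6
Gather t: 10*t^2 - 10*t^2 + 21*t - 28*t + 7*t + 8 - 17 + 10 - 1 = 0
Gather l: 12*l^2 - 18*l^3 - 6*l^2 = -18*l^3 + 6*l^2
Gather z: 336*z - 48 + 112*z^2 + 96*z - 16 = 112*z^2 + 432*z - 64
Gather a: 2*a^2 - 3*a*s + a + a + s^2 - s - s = 2*a^2 + a*(2 - 3*s) + s^2 - 2*s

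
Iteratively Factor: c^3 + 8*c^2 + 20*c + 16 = (c + 2)*(c^2 + 6*c + 8) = (c + 2)^2*(c + 4)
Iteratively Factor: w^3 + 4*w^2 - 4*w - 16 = (w + 4)*(w^2 - 4) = (w - 2)*(w + 4)*(w + 2)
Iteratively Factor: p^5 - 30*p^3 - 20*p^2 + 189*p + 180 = (p - 3)*(p^4 + 3*p^3 - 21*p^2 - 83*p - 60) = (p - 3)*(p + 3)*(p^3 - 21*p - 20) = (p - 3)*(p + 3)*(p + 4)*(p^2 - 4*p - 5) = (p - 5)*(p - 3)*(p + 3)*(p + 4)*(p + 1)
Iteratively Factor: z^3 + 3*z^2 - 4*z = (z + 4)*(z^2 - z) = z*(z + 4)*(z - 1)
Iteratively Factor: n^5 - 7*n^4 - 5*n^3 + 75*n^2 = (n)*(n^4 - 7*n^3 - 5*n^2 + 75*n) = n*(n - 5)*(n^3 - 2*n^2 - 15*n) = n*(n - 5)^2*(n^2 + 3*n) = n^2*(n - 5)^2*(n + 3)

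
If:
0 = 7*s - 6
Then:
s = 6/7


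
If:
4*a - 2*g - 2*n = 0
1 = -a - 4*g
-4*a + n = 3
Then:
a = -11/7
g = 1/7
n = -23/7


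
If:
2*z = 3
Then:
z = 3/2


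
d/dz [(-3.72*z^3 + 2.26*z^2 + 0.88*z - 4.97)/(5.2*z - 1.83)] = (-38.688*z^3 + 32.1748*z^2 - 8.2716*z + 24.2336)/(27.04*z^2 - 19.032*z + 3.3489)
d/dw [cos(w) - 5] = -sin(w)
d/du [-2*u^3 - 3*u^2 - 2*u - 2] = -6*u^2 - 6*u - 2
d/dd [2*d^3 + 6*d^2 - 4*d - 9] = 6*d^2 + 12*d - 4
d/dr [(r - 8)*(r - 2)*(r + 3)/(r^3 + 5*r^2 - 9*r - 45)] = 2*(6*r^2 - 31*r + 59)/(r^4 + 4*r^3 - 26*r^2 - 60*r + 225)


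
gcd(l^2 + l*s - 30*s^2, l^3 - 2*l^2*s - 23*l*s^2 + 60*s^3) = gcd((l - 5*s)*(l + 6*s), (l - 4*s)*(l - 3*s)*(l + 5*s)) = 1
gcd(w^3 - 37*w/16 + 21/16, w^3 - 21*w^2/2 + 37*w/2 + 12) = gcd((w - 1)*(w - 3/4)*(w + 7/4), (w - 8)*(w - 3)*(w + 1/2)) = 1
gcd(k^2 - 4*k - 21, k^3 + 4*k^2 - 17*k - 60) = k + 3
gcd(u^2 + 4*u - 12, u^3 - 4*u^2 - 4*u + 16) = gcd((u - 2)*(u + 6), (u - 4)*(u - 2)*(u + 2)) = u - 2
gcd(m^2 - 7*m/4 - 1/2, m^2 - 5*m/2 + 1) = m - 2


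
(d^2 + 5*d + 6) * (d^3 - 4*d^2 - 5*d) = d^5 + d^4 - 19*d^3 - 49*d^2 - 30*d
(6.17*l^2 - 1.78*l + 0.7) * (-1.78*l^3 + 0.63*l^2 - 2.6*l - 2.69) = -10.9826*l^5 + 7.0555*l^4 - 18.4094*l^3 - 11.5283*l^2 + 2.9682*l - 1.883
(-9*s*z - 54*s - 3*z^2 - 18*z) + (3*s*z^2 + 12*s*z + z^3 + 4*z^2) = 3*s*z^2 + 3*s*z - 54*s + z^3 + z^2 - 18*z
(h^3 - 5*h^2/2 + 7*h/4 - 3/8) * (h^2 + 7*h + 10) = h^5 + 9*h^4/2 - 23*h^3/4 - 105*h^2/8 + 119*h/8 - 15/4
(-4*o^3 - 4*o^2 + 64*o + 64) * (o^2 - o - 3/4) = -4*o^5 + 71*o^3 + 3*o^2 - 112*o - 48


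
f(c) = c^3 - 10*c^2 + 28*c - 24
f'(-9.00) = 451.00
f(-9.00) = -1815.00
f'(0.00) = 28.00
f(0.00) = -24.00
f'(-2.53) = 97.80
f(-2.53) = -175.04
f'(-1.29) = 58.79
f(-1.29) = -78.91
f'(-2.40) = 93.28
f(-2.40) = -162.62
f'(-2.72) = 104.60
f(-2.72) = -194.27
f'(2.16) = -1.20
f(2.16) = -0.10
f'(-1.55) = 66.21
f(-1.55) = -95.15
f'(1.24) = 7.81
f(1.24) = -2.75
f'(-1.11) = 53.90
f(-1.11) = -68.77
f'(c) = 3*c^2 - 20*c + 28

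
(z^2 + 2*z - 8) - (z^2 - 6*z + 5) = 8*z - 13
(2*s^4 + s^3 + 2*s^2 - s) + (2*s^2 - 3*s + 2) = 2*s^4 + s^3 + 4*s^2 - 4*s + 2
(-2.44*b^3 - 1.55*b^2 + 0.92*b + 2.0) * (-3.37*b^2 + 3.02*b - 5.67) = 8.2228*b^5 - 2.1453*b^4 + 6.0534*b^3 + 4.8269*b^2 + 0.8236*b - 11.34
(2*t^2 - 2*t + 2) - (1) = 2*t^2 - 2*t + 1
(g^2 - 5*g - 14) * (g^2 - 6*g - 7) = g^4 - 11*g^3 + 9*g^2 + 119*g + 98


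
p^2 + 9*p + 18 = (p + 3)*(p + 6)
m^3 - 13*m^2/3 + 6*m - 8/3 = (m - 2)*(m - 4/3)*(m - 1)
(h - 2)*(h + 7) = h^2 + 5*h - 14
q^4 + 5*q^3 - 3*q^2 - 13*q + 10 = (q - 1)^2*(q + 2)*(q + 5)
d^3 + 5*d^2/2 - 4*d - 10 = (d - 2)*(d + 2)*(d + 5/2)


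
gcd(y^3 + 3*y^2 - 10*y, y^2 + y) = y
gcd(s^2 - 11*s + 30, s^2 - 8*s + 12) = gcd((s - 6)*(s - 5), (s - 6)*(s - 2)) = s - 6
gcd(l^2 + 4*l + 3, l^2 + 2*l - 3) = l + 3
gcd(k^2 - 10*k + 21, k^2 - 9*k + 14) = k - 7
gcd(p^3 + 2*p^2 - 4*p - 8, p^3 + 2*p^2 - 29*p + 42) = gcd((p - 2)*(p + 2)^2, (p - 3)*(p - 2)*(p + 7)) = p - 2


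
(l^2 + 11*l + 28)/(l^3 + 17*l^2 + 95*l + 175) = (l + 4)/(l^2 + 10*l + 25)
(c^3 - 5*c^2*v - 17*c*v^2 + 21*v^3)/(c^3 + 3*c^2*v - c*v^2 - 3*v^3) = (c - 7*v)/(c + v)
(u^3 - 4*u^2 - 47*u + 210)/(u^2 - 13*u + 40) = (u^2 + u - 42)/(u - 8)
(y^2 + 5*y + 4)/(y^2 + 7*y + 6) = (y + 4)/(y + 6)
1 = 1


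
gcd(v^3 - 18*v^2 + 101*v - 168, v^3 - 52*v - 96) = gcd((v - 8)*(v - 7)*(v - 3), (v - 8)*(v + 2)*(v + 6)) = v - 8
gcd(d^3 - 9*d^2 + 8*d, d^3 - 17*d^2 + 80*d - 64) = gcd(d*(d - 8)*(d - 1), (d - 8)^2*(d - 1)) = d^2 - 9*d + 8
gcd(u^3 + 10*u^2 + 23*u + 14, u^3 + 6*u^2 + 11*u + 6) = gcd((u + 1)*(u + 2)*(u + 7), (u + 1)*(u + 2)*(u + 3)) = u^2 + 3*u + 2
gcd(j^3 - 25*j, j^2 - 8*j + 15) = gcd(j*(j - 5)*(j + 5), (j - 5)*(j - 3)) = j - 5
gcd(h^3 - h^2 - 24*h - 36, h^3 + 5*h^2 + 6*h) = h^2 + 5*h + 6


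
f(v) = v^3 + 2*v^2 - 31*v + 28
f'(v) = 3*v^2 + 4*v - 31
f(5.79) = 109.66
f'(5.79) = 92.73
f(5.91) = 121.07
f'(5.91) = 97.42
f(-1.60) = 78.62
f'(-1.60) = -29.72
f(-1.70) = 81.57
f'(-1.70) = -29.13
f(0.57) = 11.16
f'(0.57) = -27.75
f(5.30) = 68.76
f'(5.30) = 74.47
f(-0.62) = 47.75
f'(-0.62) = -32.33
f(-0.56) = 45.81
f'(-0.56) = -32.30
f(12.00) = 1672.00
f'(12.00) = 449.00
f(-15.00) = -2432.00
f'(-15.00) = 584.00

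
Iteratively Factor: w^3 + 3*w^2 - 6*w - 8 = (w + 4)*(w^2 - w - 2) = (w - 2)*(w + 4)*(w + 1)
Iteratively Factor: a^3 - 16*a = (a + 4)*(a^2 - 4*a) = a*(a + 4)*(a - 4)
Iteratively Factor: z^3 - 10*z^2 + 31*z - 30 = (z - 5)*(z^2 - 5*z + 6) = (z - 5)*(z - 2)*(z - 3)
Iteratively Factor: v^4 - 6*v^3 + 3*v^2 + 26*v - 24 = (v + 2)*(v^3 - 8*v^2 + 19*v - 12) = (v - 3)*(v + 2)*(v^2 - 5*v + 4) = (v - 3)*(v - 1)*(v + 2)*(v - 4)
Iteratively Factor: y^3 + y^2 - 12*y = (y)*(y^2 + y - 12) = y*(y - 3)*(y + 4)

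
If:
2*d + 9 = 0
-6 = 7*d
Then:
No Solution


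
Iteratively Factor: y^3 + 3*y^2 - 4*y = (y + 4)*(y^2 - y) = y*(y + 4)*(y - 1)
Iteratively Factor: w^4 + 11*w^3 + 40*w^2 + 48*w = (w + 3)*(w^3 + 8*w^2 + 16*w) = w*(w + 3)*(w^2 + 8*w + 16) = w*(w + 3)*(w + 4)*(w + 4)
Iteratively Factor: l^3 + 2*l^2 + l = (l)*(l^2 + 2*l + 1) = l*(l + 1)*(l + 1)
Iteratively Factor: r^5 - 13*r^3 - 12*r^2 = (r)*(r^4 - 13*r^2 - 12*r) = r^2*(r^3 - 13*r - 12) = r^2*(r + 1)*(r^2 - r - 12) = r^2*(r - 4)*(r + 1)*(r + 3)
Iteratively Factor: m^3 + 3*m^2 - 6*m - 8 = (m + 1)*(m^2 + 2*m - 8) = (m + 1)*(m + 4)*(m - 2)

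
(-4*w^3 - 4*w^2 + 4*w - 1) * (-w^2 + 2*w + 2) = 4*w^5 - 4*w^4 - 20*w^3 + w^2 + 6*w - 2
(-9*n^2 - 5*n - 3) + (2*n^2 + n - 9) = -7*n^2 - 4*n - 12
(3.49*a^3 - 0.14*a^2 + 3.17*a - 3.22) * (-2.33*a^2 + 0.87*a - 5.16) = -8.1317*a^5 + 3.3625*a^4 - 25.5163*a^3 + 10.9829*a^2 - 19.1586*a + 16.6152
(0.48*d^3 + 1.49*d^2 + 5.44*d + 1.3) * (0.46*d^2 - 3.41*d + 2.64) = 0.2208*d^5 - 0.9514*d^4 - 1.3113*d^3 - 14.0188*d^2 + 9.9286*d + 3.432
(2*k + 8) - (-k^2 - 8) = k^2 + 2*k + 16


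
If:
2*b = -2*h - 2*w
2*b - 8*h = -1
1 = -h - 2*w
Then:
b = 7/18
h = 2/9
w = -11/18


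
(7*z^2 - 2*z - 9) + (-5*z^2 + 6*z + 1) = 2*z^2 + 4*z - 8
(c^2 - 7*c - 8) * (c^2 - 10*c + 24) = c^4 - 17*c^3 + 86*c^2 - 88*c - 192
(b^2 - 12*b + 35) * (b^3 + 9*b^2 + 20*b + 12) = b^5 - 3*b^4 - 53*b^3 + 87*b^2 + 556*b + 420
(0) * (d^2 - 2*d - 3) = 0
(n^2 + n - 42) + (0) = n^2 + n - 42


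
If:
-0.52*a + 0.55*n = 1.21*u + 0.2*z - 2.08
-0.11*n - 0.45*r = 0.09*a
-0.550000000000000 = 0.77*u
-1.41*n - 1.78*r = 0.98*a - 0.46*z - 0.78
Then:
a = 0.068250018297592*z + 3.88094055597794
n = 0.428163653663178*z - 1.68399386395852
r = -0.118312230110517*z - 0.364545166672392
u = -0.71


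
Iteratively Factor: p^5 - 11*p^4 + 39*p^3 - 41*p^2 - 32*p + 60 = (p - 5)*(p^4 - 6*p^3 + 9*p^2 + 4*p - 12) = (p - 5)*(p + 1)*(p^3 - 7*p^2 + 16*p - 12) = (p - 5)*(p - 3)*(p + 1)*(p^2 - 4*p + 4) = (p - 5)*(p - 3)*(p - 2)*(p + 1)*(p - 2)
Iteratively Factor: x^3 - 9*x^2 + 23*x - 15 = (x - 1)*(x^2 - 8*x + 15) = (x - 5)*(x - 1)*(x - 3)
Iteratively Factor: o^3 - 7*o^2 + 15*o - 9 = (o - 3)*(o^2 - 4*o + 3) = (o - 3)*(o - 1)*(o - 3)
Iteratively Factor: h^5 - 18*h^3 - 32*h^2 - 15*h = (h - 5)*(h^4 + 5*h^3 + 7*h^2 + 3*h) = (h - 5)*(h + 1)*(h^3 + 4*h^2 + 3*h) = (h - 5)*(h + 1)*(h + 3)*(h^2 + h) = h*(h - 5)*(h + 1)*(h + 3)*(h + 1)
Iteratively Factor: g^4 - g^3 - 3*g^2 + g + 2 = (g - 1)*(g^3 - 3*g - 2) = (g - 2)*(g - 1)*(g^2 + 2*g + 1) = (g - 2)*(g - 1)*(g + 1)*(g + 1)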